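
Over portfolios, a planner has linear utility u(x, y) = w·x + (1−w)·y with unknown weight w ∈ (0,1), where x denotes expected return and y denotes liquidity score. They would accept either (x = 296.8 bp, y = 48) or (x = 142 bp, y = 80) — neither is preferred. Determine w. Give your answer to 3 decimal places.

w = 0.171

Indifference: w·296.8 + (1−w)·48 = w·142 + (1−w)·80.
w·(296.8−142) = (1−w)·(80−48), i.e. w·154.8 = (1−w)·32.
The marginal rate of substitution is 32/154.8, so w = 32/(154.8+32) = 0.171.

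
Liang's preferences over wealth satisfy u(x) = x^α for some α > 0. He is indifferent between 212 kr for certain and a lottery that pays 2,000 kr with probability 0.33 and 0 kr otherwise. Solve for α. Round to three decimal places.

Since u(0) = 0, the lottery's EU is 0.33·2000^α.
Setting u(212) equal to that: 212^α = 0.33·2000^α ⇒ (212/2000)^α = 0.33.
Taking logs: α·ln(212/2000) = ln(0.33), so α = -1.108663 / -2.244316 ≈ 0.494.

α ≈ 0.494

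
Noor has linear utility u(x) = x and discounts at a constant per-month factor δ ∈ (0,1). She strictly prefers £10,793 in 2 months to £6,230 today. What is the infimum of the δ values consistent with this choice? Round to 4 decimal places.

δ > 0.7598

Comparing present values: 6230 < δ^2·10793.
So δ^2 > 6230/10793 = 0.57723; taking the square root of both positive sides preserves the inequality.
δ > 0.57723^(1/2) = 0.7598.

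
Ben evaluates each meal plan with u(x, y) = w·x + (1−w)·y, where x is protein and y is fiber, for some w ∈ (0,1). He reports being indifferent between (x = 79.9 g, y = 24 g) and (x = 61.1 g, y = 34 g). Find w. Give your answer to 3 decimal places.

u(79.9,24) = u(61.1,34) means w·79.9 + (1−w)·24 = w·61.1 + (1−w)·34.
Collecting terms: w·18.8 = (1−w)·10.
Hence w = 10/(18.8+10) = 10/28.8 = 0.347.

w = 0.347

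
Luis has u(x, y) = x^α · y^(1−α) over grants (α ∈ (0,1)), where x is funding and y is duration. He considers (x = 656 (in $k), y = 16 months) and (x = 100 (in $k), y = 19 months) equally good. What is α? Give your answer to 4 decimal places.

α ≈ 0.0837

The Cobb–Douglas utilities coincide, so 656^α·16^(1−α) = 100^α·19^(1−α).
Rearrange to (656/100)^α = (19/16)^(1−α) and take logs: α·1.8809906 = (1−α)·0.1718503.
With A = 1.8809906 and B = 0.1718503: α·A = (1−α)·B, so α = B/(A+B) = 0.1718503/2.0528409 ≈ 0.0837.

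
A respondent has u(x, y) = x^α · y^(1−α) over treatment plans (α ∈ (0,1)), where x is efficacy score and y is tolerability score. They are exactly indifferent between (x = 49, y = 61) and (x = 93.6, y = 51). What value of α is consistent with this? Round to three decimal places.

The Cobb–Douglas utilities coincide, so 49^α·61^(1−α) = 93.6^α·51^(1−α).
(49/93.6)^α = (51/61)^(1−α); take logs: α·ln(49/93.6) = (1−α)·ln(51/61), i.e. α·-0.647210 = (1−α)·-0.179048.
Thus α·(-0.826258) = -0.179048, so α = -0.179048/-0.826258 ≈ 0.217.

α ≈ 0.217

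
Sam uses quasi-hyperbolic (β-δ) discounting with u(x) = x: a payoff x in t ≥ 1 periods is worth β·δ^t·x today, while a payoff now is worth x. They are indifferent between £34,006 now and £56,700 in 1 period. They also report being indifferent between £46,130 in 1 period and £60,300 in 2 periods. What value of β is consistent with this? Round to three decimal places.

β ≈ 0.784

From the later pair, β·δ^1·46130 = β·δ^2·60300; dividing through, δ = 46130/60300 = 0.76501.
The first indifference: 34006 = β·δ·56700, so β = 34006/(δ·56700) = 34006/(0.76501·56700) ≈ 0.784.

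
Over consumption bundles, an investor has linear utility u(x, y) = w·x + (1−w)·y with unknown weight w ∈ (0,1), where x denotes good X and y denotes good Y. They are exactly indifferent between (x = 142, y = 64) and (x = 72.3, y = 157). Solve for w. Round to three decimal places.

u(142,64) = u(72.3,157) means w·142 + (1−w)·64 = w·72.3 + (1−w)·157.
w·(142−72.3) = (1−w)·(157−64), i.e. w·69.7 = (1−w)·93.
The marginal rate of substitution is 93/69.7, so w = 93/(69.7+93) = 0.572.

w = 0.572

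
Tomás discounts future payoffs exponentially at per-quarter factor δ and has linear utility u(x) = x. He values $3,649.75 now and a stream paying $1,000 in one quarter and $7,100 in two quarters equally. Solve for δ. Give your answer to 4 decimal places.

δ ≈ 0.6500

The stream is worth 1000δ + 7100δ² today, so 1000δ + 7100δ² = 3649.75.
So 7100δ² + 1000δ − 3649.75 = 0.
δ = (−1000 + √(1000² + 4·7100·3649.75)) / (2·7100) = (−1000 + √104652900.00) / 14200 ≈ 0.6500.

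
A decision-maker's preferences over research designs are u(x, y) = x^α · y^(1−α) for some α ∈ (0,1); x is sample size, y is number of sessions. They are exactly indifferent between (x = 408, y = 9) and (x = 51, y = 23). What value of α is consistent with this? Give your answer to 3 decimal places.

α ≈ 0.311

Set the two utilities equal: 408^α·9^(1−α) = 51^α·23^(1−α).
(408/51)^α = (23/9)^(1−α); take logs: α·ln(408/51) = (1−α)·ln(23/9), i.e. α·2.079442 = (1−α)·0.938270.
So α/(1−α) = (0.938270)/(2.079442) = 0.451212, and α = 0.451212/1.451212 ≈ 0.311.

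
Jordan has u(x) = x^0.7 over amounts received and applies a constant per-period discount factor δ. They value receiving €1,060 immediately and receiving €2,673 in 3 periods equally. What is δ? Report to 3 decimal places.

δ ≈ 0.806

The payoff in 3 periods is discounted by δ^3, so u(1060) = δ^3·u(2673) and δ^3 = u(1060)/u(2673).
Since u(x) = x^0.7, δ^3 = (1060/2673)^0.7 = 0.39656^0.7 = 0.52338.
Taking the cube root: δ = 0.52338^(1/3) ≈ 0.806.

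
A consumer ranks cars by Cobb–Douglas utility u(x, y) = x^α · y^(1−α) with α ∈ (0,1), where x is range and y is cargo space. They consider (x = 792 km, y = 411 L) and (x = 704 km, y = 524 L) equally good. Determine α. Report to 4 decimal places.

α ≈ 0.6734

Set the two utilities equal: 792^α·411^(1−α) = 704^α·524^(1−α).
Taking logs: α·ln 792 + (1−α)·ln 411 = α·ln 704 + (1−α)·ln 524, i.e. α·0.1177830 = (1−α)·0.2428985.
With A = 0.1177830 and B = 0.2428985: α·A = (1−α)·B, so α = B/(A+B) = 0.2428985/0.3606815 ≈ 0.6734.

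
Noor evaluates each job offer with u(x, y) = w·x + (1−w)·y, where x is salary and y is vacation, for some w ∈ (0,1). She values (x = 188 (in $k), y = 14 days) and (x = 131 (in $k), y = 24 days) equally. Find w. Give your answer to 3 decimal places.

Equating utilities: w·188 + (1−w)·14 = w·131 + (1−w)·24.
Collecting terms: w·57 = (1−w)·10.
The marginal rate of substitution is 10/57, so w = 10/(57+10) = 0.149.

w = 0.149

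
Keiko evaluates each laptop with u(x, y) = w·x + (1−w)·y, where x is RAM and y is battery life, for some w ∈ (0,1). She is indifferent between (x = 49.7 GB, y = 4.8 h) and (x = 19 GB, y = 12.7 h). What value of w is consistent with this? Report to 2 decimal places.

Equating utilities: w·49.7 + (1−w)·4.8 = w·19 + (1−w)·12.7.
w·(49.7−19) = (1−w)·(12.7−4.8), i.e. w·30.7 = (1−w)·7.9.
Hence w = 7.9/(30.7+7.9) = 7.9/38.6 = 0.20.

w = 0.20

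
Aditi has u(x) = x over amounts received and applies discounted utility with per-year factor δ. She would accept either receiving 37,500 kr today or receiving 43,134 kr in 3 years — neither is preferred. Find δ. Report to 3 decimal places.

The payoff in 3 years is discounted by δ^3, so u(37500) = δ^3·u(43134) and δ^3 = u(37500)/u(43134).
With u(x) = x: δ^3 = 37500/43134 = 0.86938.
Taking the cube root: δ = 0.86938^(1/3) ≈ 0.954.

δ ≈ 0.954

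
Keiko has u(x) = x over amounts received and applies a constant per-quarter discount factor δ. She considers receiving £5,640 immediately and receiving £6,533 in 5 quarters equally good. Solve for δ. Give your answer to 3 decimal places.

δ ≈ 0.971

The payoff in 5 quarters is discounted by δ^5, so u(5640) = δ^5·u(6533) and δ^5 = u(5640)/u(6533).
With u(x) = x: δ^5 = 5640/6533 = 0.86331.
So δ = 0.86331^(1/5) ≈ 0.971.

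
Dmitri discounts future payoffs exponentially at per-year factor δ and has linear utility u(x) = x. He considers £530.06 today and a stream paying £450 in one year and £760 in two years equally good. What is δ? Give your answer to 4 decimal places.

Equating present values: 530.06 = 450δ + 760δ².
That is, 760δ² + 450δ − 530.06 = 0, a quadratic in δ.
δ = (−450 + √(450² + 4·760·530.06)) / (2·760) = (−450 + √1813882.40) / 1520 ≈ 0.5900.

δ ≈ 0.5900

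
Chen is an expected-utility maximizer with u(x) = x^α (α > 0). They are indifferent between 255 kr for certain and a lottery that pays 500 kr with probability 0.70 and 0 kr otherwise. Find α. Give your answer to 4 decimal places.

Since u(0) = 0, the lottery's EU is 0.70·500^α.
Indifference: 255^α = 0.70·500^α, so (255/500)^α = 0.70.
Take logs: α = ln 0.70 / ln(255/500) ≈ 0.529706.

α ≈ 0.5297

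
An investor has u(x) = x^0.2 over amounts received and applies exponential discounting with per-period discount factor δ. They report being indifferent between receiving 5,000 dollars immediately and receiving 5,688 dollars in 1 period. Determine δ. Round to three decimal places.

δ ≈ 0.975

The payoff in 1 period is discounted by δ, so u(5000) = δ·u(5688) and δ = u(5000)/u(5688).
With u(x) = x^0.2: δ = 5000^0.2/5688^0.2 = (5000/5688)^0.2 = 0.97455.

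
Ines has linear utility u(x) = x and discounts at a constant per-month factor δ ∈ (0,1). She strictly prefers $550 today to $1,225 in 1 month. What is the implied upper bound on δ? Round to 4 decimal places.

Under u(x) = x this choice says 550 > δ·1225.
So δ < 550/1225 = 0.44898.

δ < 0.4490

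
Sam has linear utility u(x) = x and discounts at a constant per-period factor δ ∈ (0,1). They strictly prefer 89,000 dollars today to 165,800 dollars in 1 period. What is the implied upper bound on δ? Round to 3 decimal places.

The preference means 89000 > δ·165800.
So δ < 89000/165800 = 0.53679.

δ < 0.537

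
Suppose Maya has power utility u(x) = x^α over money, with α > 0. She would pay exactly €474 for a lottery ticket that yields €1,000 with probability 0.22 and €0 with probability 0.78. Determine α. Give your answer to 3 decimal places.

α ≈ 2.028

Since u(0) = 0, the lottery's EU is 0.22·1000^α.
Indifference: 474^α = 0.22·1000^α, so (474/1000)^α = 0.22.
Taking logs: α·ln(474/1000) = ln(0.22), so α = -1.514128 / -0.746548 ≈ 2.028.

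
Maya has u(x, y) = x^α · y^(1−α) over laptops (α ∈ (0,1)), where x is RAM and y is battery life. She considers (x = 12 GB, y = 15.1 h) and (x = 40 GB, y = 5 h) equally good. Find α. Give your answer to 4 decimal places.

α ≈ 0.4786

Indifference: 12^α · 15.1^(1−α) = 40^α · 5^(1−α).
(12/40)^α = (5/15.1)^(1−α); take logs: α·ln(12/40) = (1−α)·ln(5/15.1), i.e. α·-1.2039728 = (1−α)·-1.1052568.
So α/(1−α) = (-1.1052568)/(-1.2039728) = 0.9180081, and α = 0.9180081/1.9180081 ≈ 0.4786.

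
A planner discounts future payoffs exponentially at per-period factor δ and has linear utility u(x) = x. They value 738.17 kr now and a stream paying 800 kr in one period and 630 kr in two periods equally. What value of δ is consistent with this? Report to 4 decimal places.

δ ≈ 0.6200

Equating present values: 738.17 = 800δ + 630δ².
That is, 630δ² + 800δ − 738.17 = 0, a quadratic in δ.
δ = (−800 + √(800² + 4·630·738.17)) / (2·630) = (−800 + √2500188.40) / 1260 ≈ 0.6200.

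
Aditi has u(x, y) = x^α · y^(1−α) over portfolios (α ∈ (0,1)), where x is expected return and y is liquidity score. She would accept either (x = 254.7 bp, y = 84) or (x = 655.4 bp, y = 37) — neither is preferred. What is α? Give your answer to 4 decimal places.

The Cobb–Douglas utilities coincide, so 254.7^α·84^(1−α) = 655.4^α·37^(1−α).
Taking logs: α·ln 254.7 + (1−α)·ln 84 = α·ln 655.4 + (1−α)·ln 37, i.e. α·-0.9451594 = (1−α)·-0.8198989.
With A = -0.9451594 and B = -0.8198989: α·A = (1−α)·B, so α = B/(A+B) = -0.8198989/-1.7650583 ≈ 0.4645.

α ≈ 0.4645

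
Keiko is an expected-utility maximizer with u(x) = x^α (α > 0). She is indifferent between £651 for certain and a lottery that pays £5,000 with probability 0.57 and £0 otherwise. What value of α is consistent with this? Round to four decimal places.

α ≈ 0.2757

EU(lottery) = 0.57·5000^α + 0.43·0 = 0.57·5000^α.
Equating: 651^α = 0.57·5000^α, i.e. 0.1302^α = 0.57.
Taking logs: α·ln(651/5000) = ln(0.57), so α = -0.5621189 / -2.0386835 ≈ 0.2757.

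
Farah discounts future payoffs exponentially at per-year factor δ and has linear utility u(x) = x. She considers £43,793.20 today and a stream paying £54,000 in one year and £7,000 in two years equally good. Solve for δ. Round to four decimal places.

δ ≈ 0.7400

Equating present values: 43793.20 = 54000δ + 7000δ².
So 7000δ² + 54000δ − 43793.20 = 0.
By the quadratic formula (taking the positive root), δ = (−54000 + √4142209600.00) / 14000 ≈ 0.7400.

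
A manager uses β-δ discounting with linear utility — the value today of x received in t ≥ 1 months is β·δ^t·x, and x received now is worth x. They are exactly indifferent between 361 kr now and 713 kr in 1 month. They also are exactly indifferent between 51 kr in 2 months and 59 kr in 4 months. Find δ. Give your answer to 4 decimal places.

The second indifference involves only future payoffs, so β cancels: β·δ^2·51 = β·δ^4·59, giving δ^2 = 51/59 = 0.86441, so δ = 0.92973.

δ ≈ 0.9297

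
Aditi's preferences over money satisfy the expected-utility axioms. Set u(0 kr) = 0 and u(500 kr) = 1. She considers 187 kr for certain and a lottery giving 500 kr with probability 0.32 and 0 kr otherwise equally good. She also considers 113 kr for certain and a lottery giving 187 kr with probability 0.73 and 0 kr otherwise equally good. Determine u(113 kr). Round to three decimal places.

First, u(187 kr) = 0.32·u(500 kr) + 0.68·u(0 kr) = 0.32.
The second indifference gives u(113 kr) = 0.73·u(187 kr) + 0.27·u(0 kr) = 0.73·0.32 + 0.27·0.00 = 0.2336.

0.234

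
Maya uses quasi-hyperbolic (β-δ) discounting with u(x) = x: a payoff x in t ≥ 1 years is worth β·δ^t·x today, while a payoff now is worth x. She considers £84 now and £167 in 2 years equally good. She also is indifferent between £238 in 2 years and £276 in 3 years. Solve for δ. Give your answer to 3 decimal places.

From the later pair, β·δ^2·238 = β·δ^3·276; dividing through, δ = 238/276 = 0.86232.

δ ≈ 0.862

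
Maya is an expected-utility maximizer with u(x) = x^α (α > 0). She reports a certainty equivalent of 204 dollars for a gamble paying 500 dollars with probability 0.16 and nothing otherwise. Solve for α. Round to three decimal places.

Since u(0) = 0, the lottery's EU is 0.16·500^α.
Equating: 204^α = 0.16·500^α, i.e. 0.4080^α = 0.16.
Take logs: α = ln 0.16 / ln(204/500) ≈ 2.04418.

α ≈ 2.044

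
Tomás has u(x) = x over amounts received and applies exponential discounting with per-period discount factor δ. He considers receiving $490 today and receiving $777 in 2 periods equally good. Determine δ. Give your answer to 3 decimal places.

δ ≈ 0.794

The payoff in 2 periods is discounted by δ^2, so u(490) = δ^2·u(777) and δ^2 = u(490)/u(777).
With u(x) = x: δ^2 = 490/777 = 0.63063.
So δ = 0.63063^(1/2) ≈ 0.794.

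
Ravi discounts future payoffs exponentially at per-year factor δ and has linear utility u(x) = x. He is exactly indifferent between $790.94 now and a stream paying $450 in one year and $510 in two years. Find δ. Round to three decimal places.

The stream is worth 450δ + 510δ² today, so 450δ + 510δ² = 790.94.
That is, 510δ² + 450δ − 790.94 = 0, a quadratic in δ.
The positive root is δ = [−450 + √(450² + 4·510·790.94)] / (2·510) = (−450 + 1347.597)/1020 ≈ 0.880.

δ ≈ 0.880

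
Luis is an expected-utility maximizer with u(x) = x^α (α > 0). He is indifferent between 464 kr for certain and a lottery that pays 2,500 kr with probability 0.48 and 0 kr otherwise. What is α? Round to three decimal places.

α ≈ 0.436

Since u(0) = 0, the lottery's EU is 0.48·2500^α.
Equating: 464^α = 0.48·2500^α, i.e. 0.1856^α = 0.48.
Take logs: α = ln 0.48 / ln(464/2500) ≈ 0.43581.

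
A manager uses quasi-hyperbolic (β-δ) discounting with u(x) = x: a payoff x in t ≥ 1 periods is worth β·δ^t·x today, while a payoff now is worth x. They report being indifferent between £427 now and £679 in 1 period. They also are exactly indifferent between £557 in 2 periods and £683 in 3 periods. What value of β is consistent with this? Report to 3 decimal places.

From the later pair, β·δ^2·557 = β·δ^3·683; dividing through, δ = 557/683 = 0.81552.
The first indifference: 427 = β·δ·679, so β = 427/(δ·679) = 427/(0.81552·679) ≈ 0.771.

β ≈ 0.771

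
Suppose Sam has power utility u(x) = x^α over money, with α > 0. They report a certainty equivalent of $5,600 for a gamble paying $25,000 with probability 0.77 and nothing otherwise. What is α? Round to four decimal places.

EU(lottery) = 0.77·25000^α + 0.23·0 = 0.77·25000^α.
Indifference: 5600^α = 0.77·25000^α, so (5600/25000)^α = 0.77.
Taking logs: α·ln(5600/25000) = ln(0.77), so α = -0.2613648 / -1.4961092 ≈ 0.1747.

α ≈ 0.1747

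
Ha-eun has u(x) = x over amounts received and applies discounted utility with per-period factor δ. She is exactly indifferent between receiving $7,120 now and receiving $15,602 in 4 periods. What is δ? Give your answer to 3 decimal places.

δ ≈ 0.822

The payoff in 4 periods is discounted by δ^4, so u(7120) = δ^4·u(15602) and δ^4 = u(7120)/u(15602).
With u(x) = x: δ^4 = 7120/15602 = 0.45635.
Hence δ = (0.45635)^(1/4) = 0.82191.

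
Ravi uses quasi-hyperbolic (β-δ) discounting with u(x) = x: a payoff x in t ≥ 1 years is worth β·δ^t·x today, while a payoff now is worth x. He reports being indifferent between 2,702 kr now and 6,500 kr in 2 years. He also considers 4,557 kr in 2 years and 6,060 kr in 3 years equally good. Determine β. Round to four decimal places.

Both payoffs in the second observation are in the future, so β drops out: δ^2·4557 = δ^3·6060 ⇒ δ = 4557/6060 = 0.75198.
The first indifference: 2702 = β·δ^2·6500, so β = 2702/(δ^2·6500) = 2702/(0.56547·6500) ≈ 0.7351.

β ≈ 0.7351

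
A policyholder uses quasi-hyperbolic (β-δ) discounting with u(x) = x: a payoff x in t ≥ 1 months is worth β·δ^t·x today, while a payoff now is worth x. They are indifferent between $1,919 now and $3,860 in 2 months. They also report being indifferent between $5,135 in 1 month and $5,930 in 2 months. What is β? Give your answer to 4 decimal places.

Both payoffs in the second observation are in the future, so β drops out: δ^1·5135 = δ^2·5930 ⇒ δ = 5135/5930 = 0.86594.
Now use the now-vs-future pair: 1919 = β·δ^2·3860 gives β = 1919/(0.74985·3860) ≈ 0.6630.

β ≈ 0.6630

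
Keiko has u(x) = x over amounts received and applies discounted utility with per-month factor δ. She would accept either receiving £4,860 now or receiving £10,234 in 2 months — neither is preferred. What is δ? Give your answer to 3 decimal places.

Equating discounted utilities: u(4860) = δ^2·u(10234) ⇒ δ^2 = u(4860)/u(10234).
With u(x) = x: δ^2 = 4860/10234 = 0.47489.
Hence δ = (0.47489)^(1/2) = 0.68912.

δ ≈ 0.689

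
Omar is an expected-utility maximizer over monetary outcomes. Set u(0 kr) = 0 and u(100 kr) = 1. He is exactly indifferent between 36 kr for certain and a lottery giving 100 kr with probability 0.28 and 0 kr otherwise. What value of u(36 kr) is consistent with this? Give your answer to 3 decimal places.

By the standard-gamble method, u(36 kr) is just the indifference probability on the best outcome: 0.28.

0.280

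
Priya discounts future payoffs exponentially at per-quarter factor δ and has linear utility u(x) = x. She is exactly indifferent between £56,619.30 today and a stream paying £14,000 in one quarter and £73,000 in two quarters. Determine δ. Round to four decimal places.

The stream is worth 14000δ + 73000δ² today, so 14000δ + 73000δ² = 56619.30.
That is, 73000δ² + 14000δ − 56619.30 = 0, a quadratic in δ.
The positive root is δ = [−14000 + √(14000² + 4·73000·56619.30)] / (2·73000) = (−14000 + 129340.000)/146000 ≈ 0.7900.

δ ≈ 0.7900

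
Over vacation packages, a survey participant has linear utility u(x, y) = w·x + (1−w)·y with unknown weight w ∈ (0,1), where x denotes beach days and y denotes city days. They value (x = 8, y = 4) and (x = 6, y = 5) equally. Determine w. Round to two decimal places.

Indifference: w·8 + (1−w)·4 = w·6 + (1−w)·5.
w·(8−6) = (1−w)·(5−4), i.e. w·2 = (1−w)·1.
The marginal rate of substitution is 1/2, so w = 1/(2+1) = 0.33.

w = 0.33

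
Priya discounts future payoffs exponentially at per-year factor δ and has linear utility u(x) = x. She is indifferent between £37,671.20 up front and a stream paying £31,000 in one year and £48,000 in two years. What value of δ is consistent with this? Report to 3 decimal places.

δ ≈ 0.620

Present value of the stream is 31000·δ + 48000·δ². Indifference gives 31000δ + 48000δ² = 37671.20.
That is, 48000δ² + 31000δ − 37671.20 = 0, a quadratic in δ.
δ = (−31000 + √(31000² + 4·48000·37671.20)) / (2·48000) = (−31000 + √8193870400.00) / 96000 ≈ 0.620.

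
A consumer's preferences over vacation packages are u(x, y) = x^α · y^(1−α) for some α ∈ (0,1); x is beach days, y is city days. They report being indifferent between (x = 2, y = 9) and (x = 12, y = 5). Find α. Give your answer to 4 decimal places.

α ≈ 0.2470

The Cobb–Douglas utilities coincide, so 2^α·9^(1−α) = 12^α·5^(1−α).
Rearrange to (2/12)^α = (5/9)^(1−α) and take logs: α·-1.7917595 = (1−α)·-0.5877867.
So α/(1−α) = (-0.5877867)/(-1.7917595) = 0.3280500, and α = 0.3280500/1.3280500 ≈ 0.2470.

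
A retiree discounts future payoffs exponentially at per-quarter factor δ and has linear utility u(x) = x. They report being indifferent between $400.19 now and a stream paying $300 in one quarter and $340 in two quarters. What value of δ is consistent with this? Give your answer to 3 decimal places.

The stream is worth 300δ + 340δ² today, so 300δ + 340δ² = 400.19.
That is, 340δ² + 300δ − 400.19 = 0, a quadratic in δ.
The positive root is δ = [−300 + √(300² + 4·340·400.19)] / (2·340) = (−300 + 796.403)/680 ≈ 0.730.

δ ≈ 0.730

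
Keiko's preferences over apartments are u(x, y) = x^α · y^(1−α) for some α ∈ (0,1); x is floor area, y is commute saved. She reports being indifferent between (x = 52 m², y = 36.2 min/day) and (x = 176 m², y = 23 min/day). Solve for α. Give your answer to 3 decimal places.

α ≈ 0.271

The Cobb–Douglas utilities coincide, so 52^α·36.2^(1−α) = 176^α·23^(1−α).
Rearrange to (52/176)^α = (23/36.2)^(1−α) and take logs: α·-1.219240 = (1−α)·-0.453565.
So α/(1−α) = (-0.453565)/(-1.219240) = 0.372006, and α = 0.372006/1.372006 ≈ 0.271.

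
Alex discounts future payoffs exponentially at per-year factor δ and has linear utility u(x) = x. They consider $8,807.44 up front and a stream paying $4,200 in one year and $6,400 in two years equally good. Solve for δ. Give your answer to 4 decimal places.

δ ≈ 0.8900

The stream is worth 4200δ + 6400δ² today, so 4200δ + 6400δ² = 8807.44.
So 6400δ² + 4200δ − 8807.44 = 0.
The positive root is δ = [−4200 + √(4200² + 4·6400·8807.44)] / (2·6400) = (−4200 + 15592.000)/12800 ≈ 0.8900.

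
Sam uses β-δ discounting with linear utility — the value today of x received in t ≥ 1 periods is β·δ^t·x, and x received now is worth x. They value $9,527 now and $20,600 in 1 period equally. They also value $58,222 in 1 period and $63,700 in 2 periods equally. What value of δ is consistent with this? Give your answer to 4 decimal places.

The second indifference involves only future payoffs, so β cancels: β·δ^1·58222 = β·δ^2·63700, giving δ = 58222/63700 = 0.91400.

δ ≈ 0.9140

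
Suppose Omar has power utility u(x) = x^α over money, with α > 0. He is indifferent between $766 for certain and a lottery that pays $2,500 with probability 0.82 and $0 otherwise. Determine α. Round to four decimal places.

α ≈ 0.1678

The lottery's expected utility is 0.82·u(2500) + 0.18·u(0) = 0.82·2500^α (since u(0) = 0 for α > 0).
Setting u(766) equal to that: 766^α = 0.82·2500^α ⇒ (766/2500)^α = 0.82.
Take logs: α = ln 0.82 / ln(766/2500) ≈ 0.167772.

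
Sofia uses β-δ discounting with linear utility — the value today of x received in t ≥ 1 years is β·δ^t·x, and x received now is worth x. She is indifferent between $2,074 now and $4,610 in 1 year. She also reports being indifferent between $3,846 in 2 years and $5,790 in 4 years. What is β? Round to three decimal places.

The second indifference involves only future payoffs, so β cancels: β·δ^2·3846 = β·δ^4·5790, giving δ^2 = 3846/5790 = 0.66425, so δ = 0.81501.
Now use the now-vs-future pair: 2074 = β·δ·4610 gives β = 2074/(0.81501·4610) ≈ 0.552.

β ≈ 0.552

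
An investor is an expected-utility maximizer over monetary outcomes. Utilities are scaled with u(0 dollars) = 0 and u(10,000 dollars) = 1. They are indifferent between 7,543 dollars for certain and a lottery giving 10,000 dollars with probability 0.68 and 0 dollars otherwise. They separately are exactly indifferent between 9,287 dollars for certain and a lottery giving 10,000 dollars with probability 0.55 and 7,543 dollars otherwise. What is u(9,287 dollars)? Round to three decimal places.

0.856

From the first indifference, u(7,543 dollars) = 0.68·u(10,000 dollars) + 0.32·u(0 dollars) = 0.68·1 + 0.32·0 = 0.68.
The second indifference gives u(9,287 dollars) = 0.55·u(10,000 dollars) + 0.45·u(7,543 dollars) = 0.55·1.00 + 0.45·0.68 = 0.8560.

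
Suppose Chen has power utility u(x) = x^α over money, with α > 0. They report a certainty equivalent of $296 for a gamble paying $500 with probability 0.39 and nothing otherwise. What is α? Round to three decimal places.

Since u(0) = 0, the lottery's EU is 0.39·500^α.
Setting u(296) equal to that: 296^α = 0.39·500^α ⇒ (296/500)^α = 0.39.
Taking logs: α·ln(296/500) = ln(0.39), so α = -0.941609 / -0.524249 ≈ 1.796.

α ≈ 1.796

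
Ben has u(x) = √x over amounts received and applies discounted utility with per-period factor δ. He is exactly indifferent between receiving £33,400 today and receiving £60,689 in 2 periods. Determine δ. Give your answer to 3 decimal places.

Indifference means u(33400) = δ^2 · u(60689), so δ^2 = u(33400)/u(60689).
Since u(x) = √x, δ^2 = √(33400/60689) = 0.74185.
Taking the square root: δ = 0.74185^(1/2) ≈ 0.861.

δ ≈ 0.861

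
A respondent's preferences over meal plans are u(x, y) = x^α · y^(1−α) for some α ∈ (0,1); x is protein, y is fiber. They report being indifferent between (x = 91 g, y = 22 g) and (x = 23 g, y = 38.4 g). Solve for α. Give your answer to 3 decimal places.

α ≈ 0.288

The Cobb–Douglas utilities coincide, so 91^α·22^(1−α) = 23^α·38.4^(1−α).
(91/23)^α = (38.4/22)^(1−α); take logs: α·ln(91/23) = (1−α)·ln(38.4/22), i.e. α·1.375365 = (1−α)·0.557015.
Thus α·(1.932380) = 0.557015, so α = 0.557015/1.932380 ≈ 0.288.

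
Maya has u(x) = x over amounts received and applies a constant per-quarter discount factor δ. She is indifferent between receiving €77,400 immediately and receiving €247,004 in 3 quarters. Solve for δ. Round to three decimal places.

Equating discounted utilities: u(77400) = δ^3·u(247004) ⇒ δ^3 = u(77400)/u(247004).
With u(x) = x: δ^3 = 77400/247004 = 0.31336.
Hence δ = (0.31336)^(1/3) = 0.67922.

δ ≈ 0.679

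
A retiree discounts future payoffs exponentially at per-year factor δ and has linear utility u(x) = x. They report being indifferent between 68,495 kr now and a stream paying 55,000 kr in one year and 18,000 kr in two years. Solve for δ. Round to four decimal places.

δ ≈ 0.9500

Present value of the stream is 55000·δ + 18000·δ². Indifference gives 55000δ + 18000δ² = 68495.
That is, 18000δ² + 55000δ − 68495 = 0, a quadratic in δ.
By the quadratic formula (taking the positive root), δ = (−55000 + √7956640000.00) / 36000 ≈ 0.9500.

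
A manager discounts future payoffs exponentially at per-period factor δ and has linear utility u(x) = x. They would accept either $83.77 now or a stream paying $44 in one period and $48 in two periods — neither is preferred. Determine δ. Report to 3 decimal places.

δ ≈ 0.940

Equating present values: 83.77 = 44δ + 48δ².
Rearranged: 48δ² + 44δ − 83.77 = 0.
By the quadratic formula (taking the positive root), δ = (−44 + √18019.84) / 96 ≈ 0.940.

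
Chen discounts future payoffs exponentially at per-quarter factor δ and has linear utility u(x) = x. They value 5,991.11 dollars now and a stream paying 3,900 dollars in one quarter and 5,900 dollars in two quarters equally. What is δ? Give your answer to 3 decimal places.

The stream is worth 3900δ + 5900δ² today, so 3900δ + 5900δ² = 5991.11.
Rearranged: 5900δ² + 3900δ − 5991.11 = 0.
By the quadratic formula (taking the positive root), δ = (−3900 + √156600196.00) / 11800 ≈ 0.730.

δ ≈ 0.730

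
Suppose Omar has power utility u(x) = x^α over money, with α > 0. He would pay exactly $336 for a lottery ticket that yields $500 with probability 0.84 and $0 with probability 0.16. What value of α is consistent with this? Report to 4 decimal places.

α ≈ 0.4386

The lottery's expected utility is 0.84·u(500) + 0.16·u(0) = 0.84·500^α (since u(0) = 0 for α > 0).
Indifference: 336^α = 0.84·500^α, so (336/500)^α = 0.84.
Taking logs: α·ln(336/500) = ln(0.84), so α = -0.1743534 / -0.3974969 ≈ 0.4386.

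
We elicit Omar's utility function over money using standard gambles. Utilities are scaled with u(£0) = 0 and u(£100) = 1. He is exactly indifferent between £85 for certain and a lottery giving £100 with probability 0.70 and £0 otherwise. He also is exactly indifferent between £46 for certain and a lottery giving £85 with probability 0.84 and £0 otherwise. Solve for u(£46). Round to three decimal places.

From the first indifference, u(£85) = 0.70·u(£100) + 0.30·u(£0) = 0.70·1 + 0.30·0 = 0.70.
Chaining: u(£46) = 0.84·0.70 + 0.16·0.00 = 0.5880.

0.588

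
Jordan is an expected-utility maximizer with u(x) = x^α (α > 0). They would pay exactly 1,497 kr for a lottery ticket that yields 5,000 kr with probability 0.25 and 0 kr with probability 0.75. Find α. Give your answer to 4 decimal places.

The lottery's expected utility is 0.25·u(5000) + 0.75·u(0) = 0.25·5000^α (since u(0) = 0 for α > 0).
Indifference: 1497^α = 0.25·5000^α, so (1497/5000)^α = 0.25.
Take logs: α = ln 0.25 / ln(1497/5000) ≈ 1.149522.

α ≈ 1.1495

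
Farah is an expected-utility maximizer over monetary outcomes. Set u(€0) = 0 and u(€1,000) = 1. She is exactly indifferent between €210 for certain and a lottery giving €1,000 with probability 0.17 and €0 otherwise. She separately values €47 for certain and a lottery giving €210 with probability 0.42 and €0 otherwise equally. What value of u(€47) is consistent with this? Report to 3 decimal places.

0.071

The first gamble pins u(€210): it must equal 0.17·1 + 0.83·0 = 0.17.
Then u(€47) = 0.42·u(€210) + 0.58·u(€0) = 0.42·0.17 + 0.58·0.00 = 0.0714.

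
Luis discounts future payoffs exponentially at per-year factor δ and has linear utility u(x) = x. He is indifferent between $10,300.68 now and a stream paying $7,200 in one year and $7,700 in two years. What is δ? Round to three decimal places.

δ ≈ 0.780

Present value of the stream is 7200·δ + 7700·δ². Indifference gives 7200δ + 7700δ² = 10300.68.
Rearranged: 7700δ² + 7200δ − 10300.68 = 0.
By the quadratic formula (taking the positive root), δ = (−7200 + √369100944.00) / 15400 ≈ 0.780.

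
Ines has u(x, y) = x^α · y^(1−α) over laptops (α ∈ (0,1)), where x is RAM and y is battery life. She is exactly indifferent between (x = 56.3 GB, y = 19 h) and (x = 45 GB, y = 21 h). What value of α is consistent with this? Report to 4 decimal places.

α ≈ 0.3088

Set the two utilities equal: 56.3^α·19^(1−α) = 45^α·21^(1−α).
(56.3/45)^α = (21/19)^(1−α); take logs: α·ln(56.3/45) = (1−α)·ln(21/19), i.e. α·0.2240320 = (1−α)·0.1000835.
Thus α·(0.3241155) = 0.1000835, so α = 0.1000835/0.3241155 ≈ 0.3088.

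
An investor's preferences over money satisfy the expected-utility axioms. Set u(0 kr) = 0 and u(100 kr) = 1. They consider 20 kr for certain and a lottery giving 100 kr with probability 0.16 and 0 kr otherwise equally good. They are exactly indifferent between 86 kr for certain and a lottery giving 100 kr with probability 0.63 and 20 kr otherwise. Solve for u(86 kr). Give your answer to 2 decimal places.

From the first indifference, u(20 kr) = 0.16·u(100 kr) + 0.84·u(0 kr) = 0.16·1 + 0.84·0 = 0.16.
The second indifference gives u(86 kr) = 0.63·u(100 kr) + 0.37·u(20 kr) = 0.63·1.00 + 0.37·0.16 = 0.6892.

0.69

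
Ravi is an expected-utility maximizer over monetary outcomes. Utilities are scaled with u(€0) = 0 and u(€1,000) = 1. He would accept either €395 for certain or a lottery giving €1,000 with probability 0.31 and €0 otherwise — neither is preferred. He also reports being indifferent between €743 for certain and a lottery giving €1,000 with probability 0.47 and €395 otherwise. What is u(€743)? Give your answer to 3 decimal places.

The first gamble pins u(€395): it must equal 0.31·1 + 0.69·0 = 0.31.
Then u(€743) = 0.47·u(€1,000) + 0.53·u(€395) = 0.47·1.00 + 0.53·0.31 = 0.6343.

0.634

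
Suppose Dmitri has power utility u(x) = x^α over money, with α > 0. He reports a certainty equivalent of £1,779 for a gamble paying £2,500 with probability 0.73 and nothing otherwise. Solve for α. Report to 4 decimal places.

α ≈ 0.9250

The lottery's expected utility is 0.73·u(2500) + 0.27·u(0) = 0.73·2500^α (since u(0) = 0 for α > 0).
Equating: 1779^α = 0.73·2500^α, i.e. 0.7116^α = 0.73.
Take logs: α = ln 0.73 / ln(1779/2500) ≈ 0.924969.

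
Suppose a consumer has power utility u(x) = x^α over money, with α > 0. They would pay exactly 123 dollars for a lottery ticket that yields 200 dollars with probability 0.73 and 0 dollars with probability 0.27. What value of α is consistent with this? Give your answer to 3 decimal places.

α ≈ 0.647

The lottery's expected utility is 0.73·u(200) + 0.27·u(0) = 0.73·200^α (since u(0) = 0 for α > 0).
Setting u(123) equal to that: 123^α = 0.73·200^α ⇒ (123/200)^α = 0.73.
Taking logs: α·ln(123/200) = ln(0.73), so α = -0.314711 / -0.486133 ≈ 0.647.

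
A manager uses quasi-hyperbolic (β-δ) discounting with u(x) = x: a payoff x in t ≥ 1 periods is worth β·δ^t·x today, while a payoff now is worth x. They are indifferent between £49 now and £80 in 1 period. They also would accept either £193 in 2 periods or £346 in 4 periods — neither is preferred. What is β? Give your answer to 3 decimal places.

β ≈ 0.820

The second indifference involves only future payoffs, so β cancels: β·δ^2·193 = β·δ^4·346, giving δ^2 = 193/346 = 0.55780, so δ = 0.74686.
Substituting δ into 49 = β·δ·80: β = 49/(59.749) ≈ 0.820.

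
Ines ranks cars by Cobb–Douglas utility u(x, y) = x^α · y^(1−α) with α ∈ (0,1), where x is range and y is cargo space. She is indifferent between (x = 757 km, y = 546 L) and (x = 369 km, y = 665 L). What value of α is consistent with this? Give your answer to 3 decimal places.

The Cobb–Douglas utilities coincide, so 757^α·546^(1−α) = 369^α·665^(1−α).
Taking logs: α·ln 757 + (1−α)·ln 546 = α·ln 369 + (1−α)·ln 665, i.e. α·0.718567 = (1−α)·0.197168.
With A = 0.718567 and B = 0.197168: α·A = (1−α)·B, so α = B/(A+B) = 0.197168/0.915735 ≈ 0.215.

α ≈ 0.215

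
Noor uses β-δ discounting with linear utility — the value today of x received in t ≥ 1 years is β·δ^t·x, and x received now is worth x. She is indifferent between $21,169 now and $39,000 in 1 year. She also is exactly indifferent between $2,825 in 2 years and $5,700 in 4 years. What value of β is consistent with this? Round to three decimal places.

β ≈ 0.771

Both payoffs in the second observation are in the future, so β drops out: δ^2·2825 = δ^4·5700 ⇒ δ^2 = 2825/5700 = 0.49561, so δ = 0.70400.
The first indifference: 21169 = β·δ·39000, so β = 21169/(δ·39000) = 21169/(0.70400·39000) ≈ 0.771.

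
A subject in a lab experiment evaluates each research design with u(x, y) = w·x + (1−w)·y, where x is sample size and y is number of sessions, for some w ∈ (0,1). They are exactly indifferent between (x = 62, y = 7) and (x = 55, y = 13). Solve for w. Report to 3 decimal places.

w = 0.462

Indifference: w·62 + (1−w)·7 = w·55 + (1−w)·13.
Rearranging, 7·w − 6·(1−w) = 0.
So w/(1−w) = 6/7 = 0.8571, giving w = 6/(7+6) = 0.462.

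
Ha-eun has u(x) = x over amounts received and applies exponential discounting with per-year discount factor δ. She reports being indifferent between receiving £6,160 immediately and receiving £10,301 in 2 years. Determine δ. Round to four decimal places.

δ ≈ 0.7733

Equating discounted utilities: u(6160) = δ^2·u(10301) ⇒ δ^2 = u(6160)/u(10301).
With u(x) = x: δ^2 = 6160/10301 = 0.59800.
Taking the square root: δ = 0.59800^(1/2) ≈ 0.7733.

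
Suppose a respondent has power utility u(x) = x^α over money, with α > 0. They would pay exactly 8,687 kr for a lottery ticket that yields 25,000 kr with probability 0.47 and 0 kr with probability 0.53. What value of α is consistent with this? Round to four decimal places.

EU(lottery) = 0.47·25000^α + 0.53·0 = 0.47·25000^α.
Setting u(8687) equal to that: 8687^α = 0.47·25000^α ⇒ (8687/25000)^α = 0.47.
Take logs: α = ln 0.47 / ln(8687/25000) ≈ 0.714275.

α ≈ 0.7143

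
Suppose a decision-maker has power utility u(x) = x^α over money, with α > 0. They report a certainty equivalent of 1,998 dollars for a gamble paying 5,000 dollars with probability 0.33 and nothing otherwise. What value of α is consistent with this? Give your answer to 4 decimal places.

α ≈ 1.2086

EU(lottery) = 0.33·5000^α + 0.67·0 = 0.33·5000^α.
Indifference: 1998^α = 0.33·5000^α, so (1998/5000)^α = 0.33.
Taking logs: α·ln(1998/5000) = ln(0.33), so α = -1.1086626 / -0.9172912 ≈ 1.2086.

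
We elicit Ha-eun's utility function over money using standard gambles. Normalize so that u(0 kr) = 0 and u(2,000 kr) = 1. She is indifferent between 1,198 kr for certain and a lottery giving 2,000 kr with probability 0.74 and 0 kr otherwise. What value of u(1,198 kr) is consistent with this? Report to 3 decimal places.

The indifference gives u(1,198 kr) = 0.74·u(2,000 kr) + 0.26·u(0 kr) = 0.74·1 + 0.26·0 = 0.74.

0.740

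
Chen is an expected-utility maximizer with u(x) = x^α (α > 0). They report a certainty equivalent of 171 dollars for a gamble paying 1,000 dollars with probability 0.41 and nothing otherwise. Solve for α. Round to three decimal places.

EU(lottery) = 0.41·1000^α + 0.59·0 = 0.41·1000^α.
Indifference: 171^α = 0.41·1000^α, so (171/1000)^α = 0.41.
Taking logs: α·ln(171/1000) = ln(0.41), so α = -0.891598 / -1.766092 ≈ 0.505.

α ≈ 0.505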